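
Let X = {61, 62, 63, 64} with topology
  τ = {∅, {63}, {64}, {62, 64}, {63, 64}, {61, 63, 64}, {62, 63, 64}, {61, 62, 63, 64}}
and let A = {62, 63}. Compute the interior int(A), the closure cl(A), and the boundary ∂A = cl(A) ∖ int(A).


int(A) = {63}, cl(A) = {61, 62, 63}, ∂A = {61, 62}.

Closed sets in (X, τ) are complements of opens:
  closed(X, τ) = {∅, {61}, {62}, {61, 62}, {61, 63}, {61, 62, 63}, {61, 62, 64}, {61, 62, 63, 64}}.
int(A) = ⋃ {U ∈ τ : U ⊆ A}. Opens contained in A: ∅, {63}.
Taking the union of these: int(A) = {63}.
cl(A) = ⋂ {C closed : A ⊆ C}. Closed sets containing A: {61, 62, 63}, {61, 62, 63, 64}.
Intersecting these: cl(A) = {61, 62, 63}.
∂A = cl(A) ∖ int(A) = {61, 62, 63} ∖ {63} = {61, 62}.


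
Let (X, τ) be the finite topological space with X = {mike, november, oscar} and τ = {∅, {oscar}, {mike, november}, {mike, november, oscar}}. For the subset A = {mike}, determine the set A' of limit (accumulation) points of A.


A' = {november}

For each x ∈ X, list the open sets U ∈ τ with x ∈ U, then check whether U ∩ (A ∖ {x}) ≠ ∅ for every such U.
  x = mike: open {mike, november} ∋ x has {mike, november} ∩ (A ∖ {mike}) = ∅, so x is NOT a limit point.
  x = november: opens ∋ x are {mike, november}, {mike, november, oscar}; each meets A ∖ {november}, so x IS a limit point.
  x = oscar: open {oscar} ∋ x has {oscar} ∩ (A ∖ {oscar}) = ∅, so x is NOT a limit point.
Collecting: A' = {november}.


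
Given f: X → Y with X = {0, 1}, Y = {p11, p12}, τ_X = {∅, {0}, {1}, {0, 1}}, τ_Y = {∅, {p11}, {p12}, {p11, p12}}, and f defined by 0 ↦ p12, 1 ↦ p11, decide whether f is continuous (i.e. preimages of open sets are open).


f IS continuous.

Compute f^{-1}(U) for each U ∈ τ_Y:
  U = ∅: f^{-1}(U) = ∅ ∈ τ_X ✓.
  U = {p11}: f^{-1}(U) = {1} ∈ τ_X ✓.
  U = {p12}: f^{-1}(U) = {0} ∈ τ_X ✓.
  U = {p11, p12}: f^{-1}(U) = {0, 1} ∈ τ_X ✓.
Every preimage lies in τ_X, so f IS continuous.


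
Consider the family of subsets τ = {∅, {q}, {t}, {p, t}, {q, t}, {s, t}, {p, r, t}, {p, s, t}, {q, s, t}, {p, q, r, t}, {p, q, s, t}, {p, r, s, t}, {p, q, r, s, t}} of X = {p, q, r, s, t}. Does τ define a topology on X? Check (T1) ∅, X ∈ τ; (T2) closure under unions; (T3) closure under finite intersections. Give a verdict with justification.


τ is NOT a topology on X.

Axiom (T1): ∅ ∈ τ? Yes; X ∈ τ? Yes.
Axiom (T2/T3): check pairwise unions and intersections of members of τ.
Counterexample for (T2): {q} ∪ {p, t} = {p, q, t} ∉ τ. Therefore τ is NOT a topology.


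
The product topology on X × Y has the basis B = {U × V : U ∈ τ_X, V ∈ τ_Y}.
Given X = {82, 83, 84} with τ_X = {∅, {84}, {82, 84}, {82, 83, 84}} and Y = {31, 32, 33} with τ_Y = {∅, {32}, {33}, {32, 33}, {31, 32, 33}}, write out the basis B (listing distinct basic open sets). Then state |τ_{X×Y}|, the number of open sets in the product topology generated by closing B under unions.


Basis B = {∅ × ∅, {84} × {32}, {84} × {33}, {82, 84} × {32}, {82, 84} × {33}, {84} × {32, 33}, {82, 83, 84} × {32}, {82, 83, 84} × {33}, {84} × {31, 32, 33}, {82, 84} × {32, 33}, {82, 84} × {31, 32, 33}, {82, 83, 84} × {32, 33}, {82, 83, 84} × {31, 32, 33}}; |τ_{X×Y}| = 30.

Enumerate products U × V with U ∈ τ_X, V ∈ τ_Y (deduplicated):
  ∅ × ∅ = {} (∅)
  {84} × {32} = {(84,32)}
  {84} × {33} = {(84,33)}
  {82, 84} × {32} = {(82,32), (84,32)}
  {82, 84} × {33} = {(82,33), (84,33)}
  {84} × {32, 33} = {(84,32), (84,33)}
  {82, 83, 84} × {32} = {(82,32), (83,32), (84,32)}
  {82, 83, 84} × {33} = {(82,33), (83,33), (84,33)}
  {84} × {31, 32, 33} = {(84,31), (84,32), (84,33)}
  {82, 84} × {32, 33} = {(82,32), (82,33), (84,32), (84,33)}
  {82, 84} × {31, 32, 33} = {(82,31), (82,32), (82,33), (84,31), (84,32), (84,33)}
  {82, 83, 84} × {32, 33} = {(82,32), (82,33), (83,32), (83,33), (84,32), (84,33)}
  {82, 83, 84} × {31, 32, 33} = {(82,31), (82,32), (82,33), (83,31), (83,32), (83,33), (84,31), (84,32), (84,33)}
These 13 distinct sets form the basis B.
Close under arbitrary unions to get τ_{X×Y}; counting gives |τ_{X×Y}| = 30.


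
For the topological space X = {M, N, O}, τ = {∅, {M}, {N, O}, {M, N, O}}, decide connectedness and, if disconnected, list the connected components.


(X, τ) is disconnected; components = [{M}, {N, O}].

Find clopen sets (U ∈ τ with X ∖ U ∈ τ):
  U = ∅, X ∖ U = {M, N, O} — both open, so U is clopen.
  U = {M}, X ∖ U = {N, O} — both open, so U is clopen.
  U = {N, O}, X ∖ U = {M} — both open, so U is clopen.
  U = {M, N, O}, X ∖ U = ∅ — both open, so U is clopen.
Nontrivial clopen(s) exist: e.g. {N, O}. So (X, τ) is disconnected.
Compute connected components by grouping points that agree on all clopens:
  component: {M}
  component: {N, O}


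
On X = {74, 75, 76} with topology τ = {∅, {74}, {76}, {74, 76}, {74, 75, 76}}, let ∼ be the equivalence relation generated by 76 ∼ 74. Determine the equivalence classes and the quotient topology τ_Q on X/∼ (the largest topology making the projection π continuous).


X/∼ = {[74=76], [75]}; |τ_Q| = 3.

Equivalence classes: [74=76], [75].
Quotient map π: X → X/∼ sends 74 ↦ [74=76], 75 ↦ [75], 76 ↦ [74=76].
For each subset V ⊆ X/∼, compute π^{-1}(V) ⊆ X and check whether π^{-1}(V) ∈ τ. V is open in τ_Q iff π^{-1}(V) ∈ τ.
  V = {}: π^{-1}(V) = ∅ ∈ τ ✓.
  V = {[74=76]}: π^{-1}(V) = {74, 76} ∈ τ ✓.
  V = {[75]}: π^{-1}(V) = {75} ∉ τ ✗.
  V = {[74=76], [75]}: π^{-1}(V) = {74, 75, 76} ∈ τ ✓.
Open sets in the quotient: τ_Q = {{}, {[74=76]}, {[74=76], [75]}} (3 elements).


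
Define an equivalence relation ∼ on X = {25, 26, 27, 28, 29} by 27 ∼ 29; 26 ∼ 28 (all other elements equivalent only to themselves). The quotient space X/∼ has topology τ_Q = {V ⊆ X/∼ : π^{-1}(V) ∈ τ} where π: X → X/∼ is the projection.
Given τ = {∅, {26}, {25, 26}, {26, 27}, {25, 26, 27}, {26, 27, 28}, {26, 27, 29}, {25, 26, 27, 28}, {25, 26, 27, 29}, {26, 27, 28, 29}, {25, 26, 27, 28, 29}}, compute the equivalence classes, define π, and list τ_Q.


X/∼ = {[25], [26=28], [27=29]}; |τ_Q| = 3.

Equivalence classes: [25], [26=28], [27=29].
Quotient map π: X → X/∼ sends 25 ↦ [25], 26 ↦ [26=28], 27 ↦ [27=29], 28 ↦ [26=28], 29 ↦ [27=29].
For each subset V ⊆ X/∼, compute π^{-1}(V) ⊆ X and check whether π^{-1}(V) ∈ τ. V is open in τ_Q iff π^{-1}(V) ∈ τ.
  V = {}: π^{-1}(V) = ∅ ∈ τ ✓.
  V = {[25]}: π^{-1}(V) = {25} ∉ τ ✗.
  V = {[26=28]}: π^{-1}(V) = {26, 28} ∉ τ ✗.
  V = {[25], [26=28]}: π^{-1}(V) = {25, 26, 28} ∉ τ ✗.
  V = {[27=29]}: π^{-1}(V) = {27, 29} ∉ τ ✗.
  V = {[25], [27=29]}: π^{-1}(V) = {25, 27, 29} ∉ τ ✗.
  V = {[26=28], [27=29]}: π^{-1}(V) = {26, 27, 28, 29} ∈ τ ✓.
  V = {[25], [26=28], [27=29]}: π^{-1}(V) = {25, 26, 27, 28, 29} ∈ τ ✓.
Open sets in the quotient: τ_Q = {{}, {[26=28], [27=29]}, {[25], [26=28], [27=29]}} (3 elements).


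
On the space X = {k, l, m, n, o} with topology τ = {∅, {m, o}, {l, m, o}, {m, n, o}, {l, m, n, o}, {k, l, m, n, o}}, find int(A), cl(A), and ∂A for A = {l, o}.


int(A) = ∅, cl(A) = {k, l, m, n, o}, ∂A = {k, l, m, n, o}.

Closed sets in (X, τ) are complements of opens:
  closed(X, τ) = {∅, {k}, {k, l}, {k, n}, {k, l, n}, {k, l, m, n, o}}.
int(A) = ⋃ {U ∈ τ : U ⊆ A}. Opens contained in A: ∅.
Taking the union of these: int(A) = ∅.
cl(A) = ⋂ {C closed : A ⊆ C}. Closed sets containing A: {k, l, m, n, o}.
Intersecting these: cl(A) = {k, l, m, n, o}.
∂A = cl(A) ∖ int(A) = {k, l, m, n, o} ∖ ∅ = {k, l, m, n, o}.


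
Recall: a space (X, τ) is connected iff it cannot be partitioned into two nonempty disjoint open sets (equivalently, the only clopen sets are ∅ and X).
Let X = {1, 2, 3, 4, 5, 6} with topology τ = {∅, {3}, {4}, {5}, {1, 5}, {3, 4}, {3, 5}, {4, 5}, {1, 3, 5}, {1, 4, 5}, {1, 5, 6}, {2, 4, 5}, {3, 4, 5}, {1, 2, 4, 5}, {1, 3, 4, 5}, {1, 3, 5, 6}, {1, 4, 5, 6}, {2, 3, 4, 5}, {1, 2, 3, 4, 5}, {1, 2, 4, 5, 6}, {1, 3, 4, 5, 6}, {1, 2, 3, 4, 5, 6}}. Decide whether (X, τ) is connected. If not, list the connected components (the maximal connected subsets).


(X, τ) is disconnected; components = [{3}, {1, 2, 4, 5, 6}].

Find clopen sets (U ∈ τ with X ∖ U ∈ τ):
  U = ∅, X ∖ U = {1, 2, 3, 4, 5, 6} — both open, so U is clopen.
  U = {3}, X ∖ U = {1, 2, 4, 5, 6} — both open, so U is clopen.
  U = {1, 2, 4, 5, 6}, X ∖ U = {3} — both open, so U is clopen.
  U = {1, 2, 3, 4, 5, 6}, X ∖ U = ∅ — both open, so U is clopen.
Nontrivial clopen(s) exist: e.g. {1, 2, 4, 5, 6}. So (X, τ) is disconnected.
Compute connected components by grouping points that agree on all clopens:
  component: {3}
  component: {1, 2, 4, 5, 6}


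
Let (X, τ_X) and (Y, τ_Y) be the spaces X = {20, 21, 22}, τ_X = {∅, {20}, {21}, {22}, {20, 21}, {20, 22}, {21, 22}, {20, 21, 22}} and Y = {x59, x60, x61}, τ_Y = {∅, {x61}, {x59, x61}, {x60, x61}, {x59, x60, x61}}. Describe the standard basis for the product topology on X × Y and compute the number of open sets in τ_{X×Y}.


Basis B = {∅ × ∅, {20} × {x61}, {21} × {x61}, {22} × {x61}, {20} × {x59, x61}, {20} × {x60, x61}, {20, 21} × {x61}, {20, 22} × {x61}, {21} × {x59, x61}, {21} × {x60, x61}, {21, 22} × {x61}, {22} × {x59, x61}, {22} × {x60, x61}, {20} × {x59, x60, x61}, {20, 21, 22} × {x61}, {21} × {x59, x60, x61}, {22} × {x59, x60, x61}, {20, 21} × {x59, x61}, {20, 22} × {x59, x61}, {20, 21} × {x60, x61}, {20, 22} × {x60, x61}, {21, 22} × {x59, x61}, {21, 22} × {x60, x61}, {20, 21} × {x59, x60, x61}, {20, 22} × {x59, x60, x61}, {20, 21, 22} × {x59, x61}, {20, 21, 22} × {x60, x61}, {21, 22} × {x59, x60, x61}, {20, 21, 22} × {x59, x60, x61}}; |τ_{X×Y}| = 125.

Enumerate products U × V with U ∈ τ_X, V ∈ τ_Y (deduplicated):
  ∅ × ∅ = {} (∅)
  {20} × {x61} = {(20,x61)}
  {21} × {x61} = {(21,x61)}
  {22} × {x61} = {(22,x61)}
  {20} × {x59, x61} = {(20,x59), (20,x61)}
  {20} × {x60, x61} = {(20,x60), (20,x61)}
  {20, 21} × {x61} = {(20,x61), (21,x61)}
  {20, 22} × {x61} = {(20,x61), (22,x61)}
  {21} × {x59, x61} = {(21,x59), (21,x61)}
  {21} × {x60, x61} = {(21,x60), (21,x61)}
  {21, 22} × {x61} = {(21,x61), (22,x61)}
  {22} × {x59, x61} = {(22,x59), (22,x61)}
  {22} × {x60, x61} = {(22,x60), (22,x61)}
  {20} × {x59, x60, x61} = {(20,x59), (20,x60), (20,x61)}
  {20, 21, 22} × {x61} = {(20,x61), (21,x61), (22,x61)}
  {21} × {x59, x60, x61} = {(21,x59), (21,x60), (21,x61)}
  {22} × {x59, x60, x61} = {(22,x59), (22,x60), (22,x61)}
  {20, 21} × {x59, x61} = {(20,x59), (20,x61), (21,x59), (21,x61)}
  {20, 22} × {x59, x61} = {(20,x59), (20,x61), (22,x59), (22,x61)}
  {20, 21} × {x60, x61} = {(20,x60), (20,x61), (21,x60), (21,x61)}
  {20, 22} × {x60, x61} = {(20,x60), (20,x61), (22,x60), (22,x61)}
  {21, 22} × {x59, x61} = {(21,x59), (21,x61), (22,x59), (22,x61)}
  {21, 22} × {x60, x61} = {(21,x60), (21,x61), (22,x60), (22,x61)}
  {20, 21} × {x59, x60, x61} = {(20,x59), (20,x60), (20,x61), (21,x59), (21,x60), (21,x61)}
  {20, 22} × {x59, x60, x61} = {(20,x59), (20,x60), (20,x61), (22,x59), (22,x60), (22,x61)}
  {20, 21, 22} × {x59, x61} = {(20,x59), (20,x61), (21,x59), (21,x61), (22,x59), (22,x61)}
  {20, 21, 22} × {x60, x61} = {(20,x60), (20,x61), (21,x60), (21,x61), (22,x60), (22,x61)}
  {21, 22} × {x59, x60, x61} = {(21,x59), (21,x60), (21,x61), (22,x59), (22,x60), (22,x61)}
  {20, 21, 22} × {x59, x60, x61} = {(20,x59), (20,x60), (20,x61), (21,x59), (21,x60), (21,x61), (22,x59), (22,x60), (22,x61)}
These 29 distinct sets form the basis B.
Close under arbitrary unions to get τ_{X×Y}; counting gives |τ_{X×Y}| = 125.


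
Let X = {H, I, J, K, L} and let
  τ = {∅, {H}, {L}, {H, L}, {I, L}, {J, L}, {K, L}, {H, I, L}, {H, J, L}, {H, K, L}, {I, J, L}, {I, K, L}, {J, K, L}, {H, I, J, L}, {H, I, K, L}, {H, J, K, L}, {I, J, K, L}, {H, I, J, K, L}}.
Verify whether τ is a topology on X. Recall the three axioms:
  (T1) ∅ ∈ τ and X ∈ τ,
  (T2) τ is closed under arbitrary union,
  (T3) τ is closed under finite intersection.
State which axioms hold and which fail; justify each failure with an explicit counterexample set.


τ IS a topology on X.

Axiom (T1): ∅ ∈ τ? Yes; X ∈ τ? Yes.
Axiom (T2/T3): check pairwise unions and intersections of members of τ.
All pairwise intersections and unions checked — each lies in τ. Therefore τ satisfies (T1), (T2), (T3): it IS a topology on X.


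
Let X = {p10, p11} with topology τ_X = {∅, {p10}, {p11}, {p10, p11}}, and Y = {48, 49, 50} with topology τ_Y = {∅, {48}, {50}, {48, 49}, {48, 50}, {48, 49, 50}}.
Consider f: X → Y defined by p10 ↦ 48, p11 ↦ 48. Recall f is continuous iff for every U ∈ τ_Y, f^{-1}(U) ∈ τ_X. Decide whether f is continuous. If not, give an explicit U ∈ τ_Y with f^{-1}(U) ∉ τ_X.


f IS continuous.

Compute f^{-1}(U) for each U ∈ τ_Y:
  U = ∅: f^{-1}(U) = ∅ ∈ τ_X ✓.
  U = {48}: f^{-1}(U) = {p10, p11} ∈ τ_X ✓.
  U = {50}: f^{-1}(U) = ∅ ∈ τ_X ✓.
  U = {48, 49}: f^{-1}(U) = {p10, p11} ∈ τ_X ✓.
  U = {48, 50}: f^{-1}(U) = {p10, p11} ∈ τ_X ✓.
  U = {48, 49, 50}: f^{-1}(U) = {p10, p11} ∈ τ_X ✓.
Every preimage lies in τ_X, so f IS continuous.


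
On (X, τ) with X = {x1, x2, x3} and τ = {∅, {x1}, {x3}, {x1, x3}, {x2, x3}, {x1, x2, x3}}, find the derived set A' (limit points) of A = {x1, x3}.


A' = {x2}

For each x ∈ X, list the open sets U ∈ τ with x ∈ U, then check whether U ∩ (A ∖ {x}) ≠ ∅ for every such U.
  x = x1: open {x1} ∋ x has {x1} ∩ (A ∖ {x1}) = ∅, so x is NOT a limit point.
  x = x2: opens ∋ x are {x2, x3}, {x1, x2, x3}; each meets A ∖ {x2}, so x IS a limit point.
  x = x3: open {x3} ∋ x has {x3} ∩ (A ∖ {x3}) = ∅, so x is NOT a limit point.
Collecting: A' = {x2}.


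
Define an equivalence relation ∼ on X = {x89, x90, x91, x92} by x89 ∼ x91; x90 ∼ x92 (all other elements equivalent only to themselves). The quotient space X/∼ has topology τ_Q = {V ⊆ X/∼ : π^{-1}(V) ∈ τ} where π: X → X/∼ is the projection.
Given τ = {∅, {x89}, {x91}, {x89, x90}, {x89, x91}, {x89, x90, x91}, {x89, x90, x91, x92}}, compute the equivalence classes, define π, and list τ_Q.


X/∼ = {[x89=x91], [x90=x92]}; |τ_Q| = 3.

Equivalence classes: [x89=x91], [x90=x92].
Quotient map π: X → X/∼ sends x89 ↦ [x89=x91], x90 ↦ [x90=x92], x91 ↦ [x89=x91], x92 ↦ [x90=x92].
For each subset V ⊆ X/∼, compute π^{-1}(V) ⊆ X and check whether π^{-1}(V) ∈ τ. V is open in τ_Q iff π^{-1}(V) ∈ τ.
  V = {}: π^{-1}(V) = ∅ ∈ τ ✓.
  V = {[x89=x91]}: π^{-1}(V) = {x89, x91} ∈ τ ✓.
  V = {[x90=x92]}: π^{-1}(V) = {x90, x92} ∉ τ ✗.
  V = {[x89=x91], [x90=x92]}: π^{-1}(V) = {x89, x90, x91, x92} ∈ τ ✓.
Open sets in the quotient: τ_Q = {{}, {[x89=x91]}, {[x89=x91], [x90=x92]}} (3 elements).


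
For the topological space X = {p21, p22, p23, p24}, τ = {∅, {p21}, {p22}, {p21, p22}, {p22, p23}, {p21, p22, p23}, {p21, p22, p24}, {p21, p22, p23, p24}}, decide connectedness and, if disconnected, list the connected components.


(X, τ) is connected.

Find clopen sets (U ∈ τ with X ∖ U ∈ τ):
  U = ∅, X ∖ U = {p21, p22, p23, p24} — both open, so U is clopen.
  U = {p21, p22, p23, p24}, X ∖ U = ∅ — both open, so U is clopen.
Only trivial clopens (∅ and X) exist, so (X, τ) is connected.
Compute connected components by grouping points that agree on all clopens:
  component: {p21, p22, p23, p24}


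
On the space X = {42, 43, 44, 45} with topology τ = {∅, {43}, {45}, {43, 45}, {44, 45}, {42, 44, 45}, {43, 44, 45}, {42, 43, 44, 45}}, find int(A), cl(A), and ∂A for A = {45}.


int(A) = {45}, cl(A) = {42, 44, 45}, ∂A = {42, 44}.

Closed sets in (X, τ) are complements of opens:
  closed(X, τ) = {∅, {42}, {43}, {42, 43}, {42, 44}, {42, 43, 44}, {42, 44, 45}, {42, 43, 44, 45}}.
int(A) = ⋃ {U ∈ τ : U ⊆ A}. Opens contained in A: ∅, {45}.
Taking the union of these: int(A) = {45}.
cl(A) = ⋂ {C closed : A ⊆ C}. Closed sets containing A: {42, 44, 45}, {42, 43, 44, 45}.
Intersecting these: cl(A) = {42, 44, 45}.
∂A = cl(A) ∖ int(A) = {42, 44, 45} ∖ {45} = {42, 44}.


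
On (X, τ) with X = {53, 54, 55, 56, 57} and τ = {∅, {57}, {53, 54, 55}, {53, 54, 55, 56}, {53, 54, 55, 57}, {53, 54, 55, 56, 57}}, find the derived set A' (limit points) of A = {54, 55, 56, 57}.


A' = {53, 54, 55, 56}

For each x ∈ X, list the open sets U ∈ τ with x ∈ U, then check whether U ∩ (A ∖ {x}) ≠ ∅ for every such U.
  x = 53: opens ∋ x are {53, 54, 55}, {53, 54, 55, 56}, {53, 54, 55, 57}, {53, 54, 55, 56, 57}; each meets A ∖ {53}, so x IS a limit point.
  x = 54: opens ∋ x are {53, 54, 55}, {53, 54, 55, 56}, {53, 54, 55, 57}, {53, 54, 55, 56, 57}; each meets A ∖ {54}, so x IS a limit point.
  x = 55: opens ∋ x are {53, 54, 55}, {53, 54, 55, 56}, {53, 54, 55, 57}, {53, 54, 55, 56, 57}; each meets A ∖ {55}, so x IS a limit point.
  x = 56: opens ∋ x are {53, 54, 55, 56}, {53, 54, 55, 56, 57}; each meets A ∖ {56}, so x IS a limit point.
  x = 57: open {57} ∋ x has {57} ∩ (A ∖ {57}) = ∅, so x is NOT a limit point.
Collecting: A' = {53, 54, 55, 56}.


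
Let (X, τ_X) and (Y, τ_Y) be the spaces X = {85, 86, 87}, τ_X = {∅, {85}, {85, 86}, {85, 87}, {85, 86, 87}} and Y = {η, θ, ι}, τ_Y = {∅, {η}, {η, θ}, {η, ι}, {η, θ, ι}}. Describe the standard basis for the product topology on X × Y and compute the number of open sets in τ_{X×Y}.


Basis B = {∅ × ∅, {85} × {η}, {85} × {η, θ}, {85} × {η, ι}, {85, 86} × {η}, {85, 87} × {η}, {85} × {η, θ, ι}, {85, 86, 87} × {η}, {85, 86} × {η, θ}, {85, 87} × {η, θ}, {85, 86} × {η, ι}, {85, 87} × {η, ι}, {85, 86} × {η, θ, ι}, {85, 87} × {η, θ, ι}, {85, 86, 87} × {η, θ}, {85, 86, 87} × {η, ι}, {85, 86, 87} × {η, θ, ι}}; |τ_{X×Y}| = 48.

Enumerate products U × V with U ∈ τ_X, V ∈ τ_Y (deduplicated):
  ∅ × ∅ = {} (∅)
  {85} × {η} = {(85,η)}
  {85} × {η, θ} = {(85,η), (85,θ)}
  {85} × {η, ι} = {(85,η), (85,ι)}
  {85, 86} × {η} = {(85,η), (86,η)}
  {85, 87} × {η} = {(85,η), (87,η)}
  {85} × {η, θ, ι} = {(85,η), (85,θ), (85,ι)}
  {85, 86, 87} × {η} = {(85,η), (86,η), (87,η)}
  {85, 86} × {η, θ} = {(85,η), (85,θ), (86,η), (86,θ)}
  {85, 87} × {η, θ} = {(85,η), (85,θ), (87,η), (87,θ)}
  {85, 86} × {η, ι} = {(85,η), (85,ι), (86,η), (86,ι)}
  {85, 87} × {η, ι} = {(85,η), (85,ι), (87,η), (87,ι)}
  {85, 86} × {η, θ, ι} = {(85,η), (85,θ), (85,ι), (86,η), (86,θ), (86,ι)}
  {85, 87} × {η, θ, ι} = {(85,η), (85,θ), (85,ι), (87,η), (87,θ), (87,ι)}
  {85, 86, 87} × {η, θ} = {(85,η), (85,θ), (86,η), (86,θ), (87,η), (87,θ)}
  {85, 86, 87} × {η, ι} = {(85,η), (85,ι), (86,η), (86,ι), (87,η), (87,ι)}
  {85, 86, 87} × {η, θ, ι} = {(85,η), (85,θ), (85,ι), (86,η), (86,θ), (86,ι), (87,η), (87,θ), (87,ι)}
These 17 distinct sets form the basis B.
Close under arbitrary unions to get τ_{X×Y}; counting gives |τ_{X×Y}| = 48.


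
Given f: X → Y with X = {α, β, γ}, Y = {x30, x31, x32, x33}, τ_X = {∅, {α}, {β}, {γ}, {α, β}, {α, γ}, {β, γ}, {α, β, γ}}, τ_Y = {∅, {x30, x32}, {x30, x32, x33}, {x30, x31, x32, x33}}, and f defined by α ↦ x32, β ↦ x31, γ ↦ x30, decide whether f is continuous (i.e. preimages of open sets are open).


f IS continuous.

Compute f^{-1}(U) for each U ∈ τ_Y:
  U = ∅: f^{-1}(U) = ∅ ∈ τ_X ✓.
  U = {x30, x32}: f^{-1}(U) = {α, γ} ∈ τ_X ✓.
  U = {x30, x32, x33}: f^{-1}(U) = {α, γ} ∈ τ_X ✓.
  U = {x30, x31, x32, x33}: f^{-1}(U) = {α, β, γ} ∈ τ_X ✓.
Every preimage lies in τ_X, so f IS continuous.


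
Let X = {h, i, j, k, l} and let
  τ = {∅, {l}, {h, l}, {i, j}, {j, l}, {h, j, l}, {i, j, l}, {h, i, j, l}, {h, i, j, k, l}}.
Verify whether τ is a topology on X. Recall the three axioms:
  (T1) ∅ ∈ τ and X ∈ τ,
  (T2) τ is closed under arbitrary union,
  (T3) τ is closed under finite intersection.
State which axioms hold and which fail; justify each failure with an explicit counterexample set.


τ is NOT a topology on X.

Axiom (T1): ∅ ∈ τ? Yes; X ∈ τ? Yes.
Axiom (T2/T3): check pairwise unions and intersections of members of τ.
Counterexample for (T3): {i, j} ∩ {j, l} = {j} ∉ τ. Therefore τ is NOT a topology.


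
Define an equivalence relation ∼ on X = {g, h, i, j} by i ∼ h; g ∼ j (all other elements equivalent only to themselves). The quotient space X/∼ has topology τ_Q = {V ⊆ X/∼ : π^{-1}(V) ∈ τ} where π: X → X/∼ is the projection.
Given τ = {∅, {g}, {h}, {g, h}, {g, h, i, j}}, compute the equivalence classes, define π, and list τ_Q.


X/∼ = {[g=j], [h=i]}; |τ_Q| = 2.

Equivalence classes: [g=j], [h=i].
Quotient map π: X → X/∼ sends g ↦ [g=j], h ↦ [h=i], i ↦ [h=i], j ↦ [g=j].
For each subset V ⊆ X/∼, compute π^{-1}(V) ⊆ X and check whether π^{-1}(V) ∈ τ. V is open in τ_Q iff π^{-1}(V) ∈ τ.
  V = {}: π^{-1}(V) = ∅ ∈ τ ✓.
  V = {[g=j]}: π^{-1}(V) = {g, j} ∉ τ ✗.
  V = {[h=i]}: π^{-1}(V) = {h, i} ∉ τ ✗.
  V = {[g=j], [h=i]}: π^{-1}(V) = {g, h, i, j} ∈ τ ✓.
Open sets in the quotient: τ_Q = {{}, {[g=j], [h=i]}} (2 elements).


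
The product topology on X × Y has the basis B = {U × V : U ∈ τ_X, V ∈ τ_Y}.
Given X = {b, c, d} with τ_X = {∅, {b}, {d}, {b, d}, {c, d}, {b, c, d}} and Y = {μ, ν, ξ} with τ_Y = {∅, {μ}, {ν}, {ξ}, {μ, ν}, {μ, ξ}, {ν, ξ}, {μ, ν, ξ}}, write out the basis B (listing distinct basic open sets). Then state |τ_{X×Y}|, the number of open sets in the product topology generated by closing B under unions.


Basis B = {∅ × ∅, {b} × {μ}, {b} × {ν}, {b} × {ξ}, {d} × {μ}, {d} × {ν}, {d} × {ξ}, {b} × {μ, ν}, {b} × {μ, ξ}, {b, d} × {μ}, {b} × {ν, ξ}, {b, d} × {ν}, {b, d} × {ξ}, {c, d} × {μ}, {c, d} × {ν}, {c, d} × {ξ}, {d} × {μ, ν}, {d} × {μ, ξ}, {d} × {ν, ξ}, {b} × {μ, ν, ξ}, {b, c, d} × {μ}, {b, c, d} × {ν}, {b, c, d} × {ξ}, {d} × {μ, ν, ξ}, {b, d} × {μ, ν}, {b, d} × {μ, ξ}, {b, d} × {ν, ξ}, {c, d} × {μ, ν}, {c, d} × {μ, ξ}, {c, d} × {ν, ξ}, {b, d} × {μ, ν, ξ}, {b, c, d} × {μ, ν}, {b, c, d} × {μ, ξ}, {b, c, d} × {ν, ξ}, {c, d} × {μ, ν, ξ}, {b, c, d} × {μ, ν, ξ}}; |τ_{X×Y}| = 216.

Enumerate products U × V with U ∈ τ_X, V ∈ τ_Y (deduplicated):
  ∅ × ∅ = {} (∅)
  {b} × {μ} = {(b,μ)}
  {b} × {ν} = {(b,ν)}
  {b} × {ξ} = {(b,ξ)}
  {d} × {μ} = {(d,μ)}
  {d} × {ν} = {(d,ν)}
  {d} × {ξ} = {(d,ξ)}
  {b} × {μ, ν} = {(b,μ), (b,ν)}
  {b} × {μ, ξ} = {(b,μ), (b,ξ)}
  {b, d} × {μ} = {(b,μ), (d,μ)}
  {b} × {ν, ξ} = {(b,ν), (b,ξ)}
  {b, d} × {ν} = {(b,ν), (d,ν)}
  {b, d} × {ξ} = {(b,ξ), (d,ξ)}
  {c, d} × {μ} = {(c,μ), (d,μ)}
  {c, d} × {ν} = {(c,ν), (d,ν)}
  {c, d} × {ξ} = {(c,ξ), (d,ξ)}
  {d} × {μ, ν} = {(d,μ), (d,ν)}
  {d} × {μ, ξ} = {(d,μ), (d,ξ)}
  {d} × {ν, ξ} = {(d,ν), (d,ξ)}
  {b} × {μ, ν, ξ} = {(b,μ), (b,ν), (b,ξ)}
  {b, c, d} × {μ} = {(b,μ), (c,μ), (d,μ)}
  {b, c, d} × {ν} = {(b,ν), (c,ν), (d,ν)}
  {b, c, d} × {ξ} = {(b,ξ), (c,ξ), (d,ξ)}
  {d} × {μ, ν, ξ} = {(d,μ), (d,ν), (d,ξ)}
  {b, d} × {μ, ν} = {(b,μ), (b,ν), (d,μ), (d,ν)}
  {b, d} × {μ, ξ} = {(b,μ), (b,ξ), (d,μ), (d,ξ)}
  {b, d} × {ν, ξ} = {(b,ν), (b,ξ), (d,ν), (d,ξ)}
  {c, d} × {μ, ν} = {(c,μ), (c,ν), (d,μ), (d,ν)}
  {c, d} × {μ, ξ} = {(c,μ), (c,ξ), (d,μ), (d,ξ)}
  {c, d} × {ν, ξ} = {(c,ν), (c,ξ), (d,ν), (d,ξ)}
  {b, d} × {μ, ν, ξ} = {(b,μ), (b,ν), (b,ξ), (d,μ), (d,ν), (d,ξ)}
  {b, c, d} × {μ, ν} = {(b,μ), (b,ν), (c,μ), (c,ν), (d,μ), (d,ν)}
  {b, c, d} × {μ, ξ} = {(b,μ), (b,ξ), (c,μ), (c,ξ), (d,μ), (d,ξ)}
  {b, c, d} × {ν, ξ} = {(b,ν), (b,ξ), (c,ν), (c,ξ), (d,ν), (d,ξ)}
  {c, d} × {μ, ν, ξ} = {(c,μ), (c,ν), (c,ξ), (d,μ), (d,ν), (d,ξ)}
  {b, c, d} × {μ, ν, ξ} = {(b,μ), (b,ν), (b,ξ), (c,μ), (c,ν), (c,ξ), (d,μ), (d,ν), (d,ξ)}
These 36 distinct sets form the basis B.
Close under arbitrary unions to get τ_{X×Y}; counting gives |τ_{X×Y}| = 216.


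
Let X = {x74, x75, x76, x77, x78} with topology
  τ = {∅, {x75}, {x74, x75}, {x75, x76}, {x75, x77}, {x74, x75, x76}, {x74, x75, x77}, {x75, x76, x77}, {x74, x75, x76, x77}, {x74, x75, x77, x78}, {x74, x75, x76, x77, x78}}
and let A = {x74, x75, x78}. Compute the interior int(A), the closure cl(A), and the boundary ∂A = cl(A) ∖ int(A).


int(A) = {x74, x75}, cl(A) = {x74, x75, x76, x77, x78}, ∂A = {x76, x77, x78}.

Closed sets in (X, τ) are complements of opens:
  closed(X, τ) = {∅, {x76}, {x78}, {x74, x78}, {x76, x78}, {x77, x78}, {x74, x76, x78}, {x74, x77, x78}, {x76, x77, x78}, {x74, x76, x77, x78}, {x74, x75, x76, x77, x78}}.
int(A) = ⋃ {U ∈ τ : U ⊆ A}. Opens contained in A: ∅, {x75}, {x74, x75}.
Taking the union of these: int(A) = {x74, x75}.
cl(A) = ⋂ {C closed : A ⊆ C}. Closed sets containing A: {x74, x75, x76, x77, x78}.
Intersecting these: cl(A) = {x74, x75, x76, x77, x78}.
∂A = cl(A) ∖ int(A) = {x74, x75, x76, x77, x78} ∖ {x74, x75} = {x76, x77, x78}.


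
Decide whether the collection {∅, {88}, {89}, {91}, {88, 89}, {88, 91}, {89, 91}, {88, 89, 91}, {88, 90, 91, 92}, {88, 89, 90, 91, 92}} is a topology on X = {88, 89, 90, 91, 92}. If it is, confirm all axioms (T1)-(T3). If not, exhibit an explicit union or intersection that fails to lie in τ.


τ IS a topology on X.

Axiom (T1): ∅ ∈ τ? Yes; X ∈ τ? Yes.
Axiom (T2/T3): check pairwise unions and intersections of members of τ.
All pairwise intersections and unions checked — each lies in τ. Therefore τ satisfies (T1), (T2), (T3): it IS a topology on X.


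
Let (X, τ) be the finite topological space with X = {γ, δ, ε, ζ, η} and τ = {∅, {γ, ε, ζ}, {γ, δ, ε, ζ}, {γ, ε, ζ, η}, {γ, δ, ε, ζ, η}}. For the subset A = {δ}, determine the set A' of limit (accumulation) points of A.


A' = ∅

For each x ∈ X, list the open sets U ∈ τ with x ∈ U, then check whether U ∩ (A ∖ {x}) ≠ ∅ for every such U.
  x = γ: open {γ, ε, ζ} ∋ x has {γ, ε, ζ} ∩ (A ∖ {γ}) = ∅, so x is NOT a limit point.
  x = δ: open {γ, δ, ε, ζ} ∋ x has {γ, δ, ε, ζ} ∩ (A ∖ {δ}) = ∅, so x is NOT a limit point.
  x = ε: open {γ, ε, ζ} ∋ x has {γ, ε, ζ} ∩ (A ∖ {ε}) = ∅, so x is NOT a limit point.
  x = ζ: open {γ, ε, ζ} ∋ x has {γ, ε, ζ} ∩ (A ∖ {ζ}) = ∅, so x is NOT a limit point.
  x = η: open {γ, ε, ζ, η} ∋ x has {γ, ε, ζ, η} ∩ (A ∖ {η}) = ∅, so x is NOT a limit point.
Collecting: A' = ∅.


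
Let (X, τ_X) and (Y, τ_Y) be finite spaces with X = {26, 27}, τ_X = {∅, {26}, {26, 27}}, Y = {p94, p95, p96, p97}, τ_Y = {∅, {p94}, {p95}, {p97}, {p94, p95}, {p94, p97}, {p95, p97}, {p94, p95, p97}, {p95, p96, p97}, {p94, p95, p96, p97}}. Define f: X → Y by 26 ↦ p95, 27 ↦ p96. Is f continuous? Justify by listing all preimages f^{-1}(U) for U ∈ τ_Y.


f IS continuous.

Compute f^{-1}(U) for each U ∈ τ_Y:
  U = ∅: f^{-1}(U) = ∅ ∈ τ_X ✓.
  U = {p94}: f^{-1}(U) = ∅ ∈ τ_X ✓.
  U = {p95}: f^{-1}(U) = {26} ∈ τ_X ✓.
  U = {p97}: f^{-1}(U) = ∅ ∈ τ_X ✓.
  U = {p94, p95}: f^{-1}(U) = {26} ∈ τ_X ✓.
  U = {p94, p97}: f^{-1}(U) = ∅ ∈ τ_X ✓.
  U = {p95, p97}: f^{-1}(U) = {26} ∈ τ_X ✓.
  U = {p94, p95, p97}: f^{-1}(U) = {26} ∈ τ_X ✓.
  U = {p95, p96, p97}: f^{-1}(U) = {26, 27} ∈ τ_X ✓.
  U = {p94, p95, p96, p97}: f^{-1}(U) = {26, 27} ∈ τ_X ✓.
Every preimage lies in τ_X, so f IS continuous.


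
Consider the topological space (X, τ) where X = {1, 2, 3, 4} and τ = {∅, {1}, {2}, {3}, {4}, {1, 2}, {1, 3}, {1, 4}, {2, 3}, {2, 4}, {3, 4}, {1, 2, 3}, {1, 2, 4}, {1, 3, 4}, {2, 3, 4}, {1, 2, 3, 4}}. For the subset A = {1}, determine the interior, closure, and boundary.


int(A) = {1}, cl(A) = {1}, ∂A = ∅.

Closed sets in (X, τ) are complements of opens:
  closed(X, τ) = {∅, {1}, {2}, {3}, {4}, {1, 2}, {1, 3}, {1, 4}, {2, 3}, {2, 4}, {3, 4}, {1, 2, 3}, {1, 2, 4}, {1, 3, 4}, {2, 3, 4}, {1, 2, 3, 4}}.
int(A) = ⋃ {U ∈ τ : U ⊆ A}. Opens contained in A: ∅, {1}.
Taking the union of these: int(A) = {1}.
cl(A) = ⋂ {C closed : A ⊆ C}. Closed sets containing A: {1}, {1, 2}, {1, 3}, {1, 4}, {1, 2, 3}, {1, 2, 4}, {1, 3, 4}, {1, 2, 3, 4}.
Intersecting these: cl(A) = {1}.
∂A = cl(A) ∖ int(A) = {1} ∖ {1} = ∅.


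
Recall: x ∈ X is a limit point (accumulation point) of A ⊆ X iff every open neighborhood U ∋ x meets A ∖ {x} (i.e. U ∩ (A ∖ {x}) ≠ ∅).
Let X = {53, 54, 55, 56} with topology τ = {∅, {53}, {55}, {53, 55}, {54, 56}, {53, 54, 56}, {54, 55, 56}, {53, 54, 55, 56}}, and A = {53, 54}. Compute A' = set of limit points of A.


A' = {56}

For each x ∈ X, list the open sets U ∈ τ with x ∈ U, then check whether U ∩ (A ∖ {x}) ≠ ∅ for every such U.
  x = 53: open {53} ∋ x has {53} ∩ (A ∖ {53}) = ∅, so x is NOT a limit point.
  x = 54: open {54, 56} ∋ x has {54, 56} ∩ (A ∖ {54}) = ∅, so x is NOT a limit point.
  x = 55: open {55} ∋ x has {55} ∩ (A ∖ {55}) = ∅, so x is NOT a limit point.
  x = 56: opens ∋ x are {54, 56}, {53, 54, 56}, {54, 55, 56}, {53, 54, 55, 56}; each meets A ∖ {56}, so x IS a limit point.
Collecting: A' = {56}.


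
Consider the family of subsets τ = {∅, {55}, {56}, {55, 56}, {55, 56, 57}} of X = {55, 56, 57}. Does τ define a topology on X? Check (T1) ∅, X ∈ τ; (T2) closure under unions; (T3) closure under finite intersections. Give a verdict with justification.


τ IS a topology on X.

Axiom (T1): ∅ ∈ τ? Yes; X ∈ τ? Yes.
Axiom (T2/T3): check pairwise unions and intersections of members of τ.
All pairwise intersections and unions checked — each lies in τ. Therefore τ satisfies (T1), (T2), (T3): it IS a topology on X.


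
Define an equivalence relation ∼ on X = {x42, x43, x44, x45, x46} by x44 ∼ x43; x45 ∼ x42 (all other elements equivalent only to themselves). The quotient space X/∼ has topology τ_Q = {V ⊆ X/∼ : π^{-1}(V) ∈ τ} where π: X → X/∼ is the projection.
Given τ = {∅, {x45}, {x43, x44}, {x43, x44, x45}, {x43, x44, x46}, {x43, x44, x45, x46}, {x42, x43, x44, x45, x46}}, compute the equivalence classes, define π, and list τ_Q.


X/∼ = {[x42=x45], [x43=x44], [x46]}; |τ_Q| = 4.

Equivalence classes: [x42=x45], [x43=x44], [x46].
Quotient map π: X → X/∼ sends x42 ↦ [x42=x45], x43 ↦ [x43=x44], x44 ↦ [x43=x44], x45 ↦ [x42=x45], x46 ↦ [x46].
For each subset V ⊆ X/∼, compute π^{-1}(V) ⊆ X and check whether π^{-1}(V) ∈ τ. V is open in τ_Q iff π^{-1}(V) ∈ τ.
  V = {}: π^{-1}(V) = ∅ ∈ τ ✓.
  V = {[x42=x45]}: π^{-1}(V) = {x42, x45} ∉ τ ✗.
  V = {[x43=x44]}: π^{-1}(V) = {x43, x44} ∈ τ ✓.
  V = {[x42=x45], [x43=x44]}: π^{-1}(V) = {x42, x43, x44, x45} ∉ τ ✗.
  V = {[x46]}: π^{-1}(V) = {x46} ∉ τ ✗.
  V = {[x42=x45], [x46]}: π^{-1}(V) = {x42, x45, x46} ∉ τ ✗.
  V = {[x43=x44], [x46]}: π^{-1}(V) = {x43, x44, x46} ∈ τ ✓.
  V = {[x42=x45], [x43=x44], [x46]}: π^{-1}(V) = {x42, x43, x44, x45, x46} ∈ τ ✓.
Open sets in the quotient: τ_Q = {{}, {[x43=x44]}, {[x43=x44], [x46]}, {[x42=x45], [x43=x44], [x46]}} (4 elements).


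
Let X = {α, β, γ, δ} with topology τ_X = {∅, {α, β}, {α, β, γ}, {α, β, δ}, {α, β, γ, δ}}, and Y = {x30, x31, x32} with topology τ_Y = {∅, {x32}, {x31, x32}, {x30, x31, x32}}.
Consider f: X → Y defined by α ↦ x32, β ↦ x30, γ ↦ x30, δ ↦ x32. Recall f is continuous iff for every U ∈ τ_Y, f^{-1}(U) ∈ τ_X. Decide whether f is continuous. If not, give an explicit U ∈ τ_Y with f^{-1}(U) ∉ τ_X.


f is NOT continuous.

Compute f^{-1}(U) for each U ∈ τ_Y:
  U = ∅: f^{-1}(U) = ∅ ∈ τ_X ✓.
  U = {x32}: f^{-1}(U) = {α, δ} ∉ τ_X ✗.
  U = {x31, x32}: f^{-1}(U) = {α, δ} ∉ τ_X ✗.
  U = {x30, x31, x32}: f^{-1}(U) = {α, β, γ, δ} ∈ τ_X ✓.
Found U = {x32} with f^{-1}(U) = {α, δ} not in τ_X. Therefore f is NOT continuous.


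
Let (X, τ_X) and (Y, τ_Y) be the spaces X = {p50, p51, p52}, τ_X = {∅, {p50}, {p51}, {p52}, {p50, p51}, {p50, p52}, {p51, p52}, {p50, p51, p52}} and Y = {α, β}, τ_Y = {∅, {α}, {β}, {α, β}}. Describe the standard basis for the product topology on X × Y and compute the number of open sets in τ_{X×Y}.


Basis B = {∅ × ∅, {p50} × {α}, {p50} × {β}, {p51} × {α}, {p51} × {β}, {p52} × {α}, {p52} × {β}, {p50} × {α, β}, {p50, p51} × {α}, {p50, p52} × {α}, {p50, p51} × {β}, {p50, p52} × {β}, {p51} × {α, β}, {p51, p52} × {α}, {p51, p52} × {β}, {p52} × {α, β}, {p50, p51, p52} × {α}, {p50, p51, p52} × {β}, {p50, p51} × {α, β}, {p50, p52} × {α, β}, {p51, p52} × {α, β}, {p50, p51, p52} × {α, β}}; |τ_{X×Y}| = 64.

Enumerate products U × V with U ∈ τ_X, V ∈ τ_Y (deduplicated):
  ∅ × ∅ = {} (∅)
  {p50} × {α} = {(p50,α)}
  {p50} × {β} = {(p50,β)}
  {p51} × {α} = {(p51,α)}
  {p51} × {β} = {(p51,β)}
  {p52} × {α} = {(p52,α)}
  {p52} × {β} = {(p52,β)}
  {p50} × {α, β} = {(p50,α), (p50,β)}
  {p50, p51} × {α} = {(p50,α), (p51,α)}
  {p50, p52} × {α} = {(p50,α), (p52,α)}
  {p50, p51} × {β} = {(p50,β), (p51,β)}
  {p50, p52} × {β} = {(p50,β), (p52,β)}
  {p51} × {α, β} = {(p51,α), (p51,β)}
  {p51, p52} × {α} = {(p51,α), (p52,α)}
  {p51, p52} × {β} = {(p51,β), (p52,β)}
  {p52} × {α, β} = {(p52,α), (p52,β)}
  {p50, p51, p52} × {α} = {(p50,α), (p51,α), (p52,α)}
  {p50, p51, p52} × {β} = {(p50,β), (p51,β), (p52,β)}
  {p50, p51} × {α, β} = {(p50,α), (p50,β), (p51,α), (p51,β)}
  {p50, p52} × {α, β} = {(p50,α), (p50,β), (p52,α), (p52,β)}
  {p51, p52} × {α, β} = {(p51,α), (p51,β), (p52,α), (p52,β)}
  {p50, p51, p52} × {α, β} = {(p50,α), (p50,β), (p51,α), (p51,β), (p52,α), (p52,β)}
These 22 distinct sets form the basis B.
Close under arbitrary unions to get τ_{X×Y}; counting gives |τ_{X×Y}| = 64.


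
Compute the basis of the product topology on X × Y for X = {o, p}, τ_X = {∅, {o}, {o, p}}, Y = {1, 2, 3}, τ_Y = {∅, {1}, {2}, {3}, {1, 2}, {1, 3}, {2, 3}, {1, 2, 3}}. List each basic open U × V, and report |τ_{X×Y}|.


Basis B = {∅ × ∅, {o} × {1}, {o} × {2}, {o} × {3}, {o} × {1, 2}, {o} × {1, 3}, {o, p} × {1}, {o} × {2, 3}, {o, p} × {2}, {o, p} × {3}, {o} × {1, 2, 3}, {o, p} × {1, 2}, {o, p} × {1, 3}, {o, p} × {2, 3}, {o, p} × {1, 2, 3}}; |τ_{X×Y}| = 27.

Enumerate products U × V with U ∈ τ_X, V ∈ τ_Y (deduplicated):
  ∅ × ∅ = {} (∅)
  {o} × {1} = {(o,1)}
  {o} × {2} = {(o,2)}
  {o} × {3} = {(o,3)}
  {o} × {1, 2} = {(o,1), (o,2)}
  {o} × {1, 3} = {(o,1), (o,3)}
  {o, p} × {1} = {(o,1), (p,1)}
  {o} × {2, 3} = {(o,2), (o,3)}
  {o, p} × {2} = {(o,2), (p,2)}
  {o, p} × {3} = {(o,3), (p,3)}
  {o} × {1, 2, 3} = {(o,1), (o,2), (o,3)}
  {o, p} × {1, 2} = {(o,1), (o,2), (p,1), (p,2)}
  {o, p} × {1, 3} = {(o,1), (o,3), (p,1), (p,3)}
  {o, p} × {2, 3} = {(o,2), (o,3), (p,2), (p,3)}
  {o, p} × {1, 2, 3} = {(o,1), (o,2), (o,3), (p,1), (p,2), (p,3)}
These 15 distinct sets form the basis B.
Close under arbitrary unions to get τ_{X×Y}; counting gives |τ_{X×Y}| = 27.


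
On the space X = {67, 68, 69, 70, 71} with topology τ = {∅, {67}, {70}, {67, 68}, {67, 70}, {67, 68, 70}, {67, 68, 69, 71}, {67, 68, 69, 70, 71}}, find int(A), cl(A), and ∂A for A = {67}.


int(A) = {67}, cl(A) = {67, 68, 69, 71}, ∂A = {68, 69, 71}.

Closed sets in (X, τ) are complements of opens:
  closed(X, τ) = {∅, {70}, {69, 71}, {68, 69, 71}, {69, 70, 71}, {67, 68, 69, 71}, {68, 69, 70, 71}, {67, 68, 69, 70, 71}}.
int(A) = ⋃ {U ∈ τ : U ⊆ A}. Opens contained in A: ∅, {67}.
Taking the union of these: int(A) = {67}.
cl(A) = ⋂ {C closed : A ⊆ C}. Closed sets containing A: {67, 68, 69, 71}, {67, 68, 69, 70, 71}.
Intersecting these: cl(A) = {67, 68, 69, 71}.
∂A = cl(A) ∖ int(A) = {67, 68, 69, 71} ∖ {67} = {68, 69, 71}.


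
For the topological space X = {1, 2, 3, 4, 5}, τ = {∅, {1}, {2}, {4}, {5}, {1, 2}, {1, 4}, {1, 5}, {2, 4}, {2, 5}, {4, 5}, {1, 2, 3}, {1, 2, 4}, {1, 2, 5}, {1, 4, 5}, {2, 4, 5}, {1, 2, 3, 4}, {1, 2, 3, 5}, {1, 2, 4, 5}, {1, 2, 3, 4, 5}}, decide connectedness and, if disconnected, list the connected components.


(X, τ) is disconnected; components = [{4}, {5}, {1, 2, 3}].

Find clopen sets (U ∈ τ with X ∖ U ∈ τ):
  U = ∅, X ∖ U = {1, 2, 3, 4, 5} — both open, so U is clopen.
  U = {4}, X ∖ U = {1, 2, 3, 5} — both open, so U is clopen.
  U = {5}, X ∖ U = {1, 2, 3, 4} — both open, so U is clopen.
  U = {4, 5}, X ∖ U = {1, 2, 3} — both open, so U is clopen.
  U = {1, 2, 3}, X ∖ U = {4, 5} — both open, so U is clopen.
  U = {1, 2, 3, 4}, X ∖ U = {5} — both open, so U is clopen.
  U = {1, 2, 3, 5}, X ∖ U = {4} — both open, so U is clopen.
  U = {1, 2, 3, 4, 5}, X ∖ U = ∅ — both open, so U is clopen.
Nontrivial clopen(s) exist: e.g. {4, 5}. So (X, τ) is disconnected.
Compute connected components by grouping points that agree on all clopens:
  component: {4}
  component: {5}
  component: {1, 2, 3}


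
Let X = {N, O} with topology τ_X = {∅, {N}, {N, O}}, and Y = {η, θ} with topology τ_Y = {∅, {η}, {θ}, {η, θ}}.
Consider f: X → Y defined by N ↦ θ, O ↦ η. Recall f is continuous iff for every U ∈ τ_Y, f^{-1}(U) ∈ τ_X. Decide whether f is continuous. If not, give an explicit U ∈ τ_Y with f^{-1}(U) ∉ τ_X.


f is NOT continuous.

Compute f^{-1}(U) for each U ∈ τ_Y:
  U = ∅: f^{-1}(U) = ∅ ∈ τ_X ✓.
  U = {η}: f^{-1}(U) = {O} ∉ τ_X ✗.
  U = {θ}: f^{-1}(U) = {N} ∈ τ_X ✓.
  U = {η, θ}: f^{-1}(U) = {N, O} ∈ τ_X ✓.
Found U = {η} with f^{-1}(U) = {O} not in τ_X. Therefore f is NOT continuous.


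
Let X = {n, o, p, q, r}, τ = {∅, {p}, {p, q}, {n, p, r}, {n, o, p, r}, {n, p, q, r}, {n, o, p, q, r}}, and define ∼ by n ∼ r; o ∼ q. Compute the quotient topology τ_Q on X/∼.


X/∼ = {[n=r], [o=q], [p]}; |τ_Q| = 4.

Equivalence classes: [n=r], [o=q], [p].
Quotient map π: X → X/∼ sends n ↦ [n=r], o ↦ [o=q], p ↦ [p], q ↦ [o=q], r ↦ [n=r].
For each subset V ⊆ X/∼, compute π^{-1}(V) ⊆ X and check whether π^{-1}(V) ∈ τ. V is open in τ_Q iff π^{-1}(V) ∈ τ.
  V = {}: π^{-1}(V) = ∅ ∈ τ ✓.
  V = {[n=r]}: π^{-1}(V) = {n, r} ∉ τ ✗.
  V = {[o=q]}: π^{-1}(V) = {o, q} ∉ τ ✗.
  V = {[n=r], [o=q]}: π^{-1}(V) = {n, o, q, r} ∉ τ ✗.
  V = {[p]}: π^{-1}(V) = {p} ∈ τ ✓.
  V = {[n=r], [p]}: π^{-1}(V) = {n, p, r} ∈ τ ✓.
  V = {[o=q], [p]}: π^{-1}(V) = {o, p, q} ∉ τ ✗.
  V = {[n=r], [o=q], [p]}: π^{-1}(V) = {n, o, p, q, r} ∈ τ ✓.
Open sets in the quotient: τ_Q = {{}, {[p]}, {[n=r], [p]}, {[n=r], [o=q], [p]}} (4 elements).


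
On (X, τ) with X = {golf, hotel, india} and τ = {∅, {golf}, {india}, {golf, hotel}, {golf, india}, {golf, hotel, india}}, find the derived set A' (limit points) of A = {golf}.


A' = {hotel}

For each x ∈ X, list the open sets U ∈ τ with x ∈ U, then check whether U ∩ (A ∖ {x}) ≠ ∅ for every such U.
  x = golf: open {golf} ∋ x has {golf} ∩ (A ∖ {golf}) = ∅, so x is NOT a limit point.
  x = hotel: opens ∋ x are {golf, hotel}, {golf, hotel, india}; each meets A ∖ {hotel}, so x IS a limit point.
  x = india: open {india} ∋ x has {india} ∩ (A ∖ {india}) = ∅, so x is NOT a limit point.
Collecting: A' = {hotel}.


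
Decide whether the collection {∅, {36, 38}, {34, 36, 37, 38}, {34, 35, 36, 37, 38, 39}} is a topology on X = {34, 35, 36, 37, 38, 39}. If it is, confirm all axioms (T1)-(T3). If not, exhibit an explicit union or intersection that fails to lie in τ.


τ IS a topology on X.

Axiom (T1): ∅ ∈ τ? Yes; X ∈ τ? Yes.
Axiom (T2/T3): check pairwise unions and intersections of members of τ.
All pairwise intersections and unions checked — each lies in τ. Therefore τ satisfies (T1), (T2), (T3): it IS a topology on X.
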